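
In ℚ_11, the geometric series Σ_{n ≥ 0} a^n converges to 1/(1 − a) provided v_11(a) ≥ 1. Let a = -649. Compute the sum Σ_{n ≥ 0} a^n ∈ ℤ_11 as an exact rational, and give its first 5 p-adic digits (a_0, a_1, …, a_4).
Σ a^n = 1/(1 − a) = 1/650;  first 5 digits = (1, 7, 10, 9, 5)

v_11(a) = 1 ≥ 1, so the series converges in ℤ_11 to 1/(1 − a) = 1/(1 − (-649)) = 1/650. Expand this rational in ℤ_11: compute digits iteratively via d_i = x_i mod 11, x_{i+1} = (x_i − d_i)/11. The first 5 digits are (1, 7, 10, 9, 5).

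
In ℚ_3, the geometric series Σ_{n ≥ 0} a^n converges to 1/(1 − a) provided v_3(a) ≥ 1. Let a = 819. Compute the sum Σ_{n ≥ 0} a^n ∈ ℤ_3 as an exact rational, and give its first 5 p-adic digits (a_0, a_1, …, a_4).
Σ a^n = 1/(1 − a) = -1/818;  first 5 digits = (1, 0, 1, 0, 2)

v_3(a) = 2 ≥ 1, so the series converges in ℤ_3 to 1/(1 − a) = 1/(1 − 819) = -1/818. Expand this rational in ℤ_3: compute digits iteratively via d_i = x_i mod 3, x_{i+1} = (x_i − d_i)/3. The first 5 digits are (1, 0, 1, 0, 2).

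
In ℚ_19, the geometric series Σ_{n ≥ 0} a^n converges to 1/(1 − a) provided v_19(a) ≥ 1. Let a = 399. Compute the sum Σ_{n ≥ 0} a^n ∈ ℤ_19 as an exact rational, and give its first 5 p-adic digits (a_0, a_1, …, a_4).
Σ a^n = 1/(1 − a) = -1/398;  first 5 digits = (1, 2, 5, 12, 10)

v_19(a) = 1 ≥ 1, so the series converges in ℤ_19 to 1/(1 − a) = 1/(1 − 399) = -1/398. Expand this rational in ℤ_19: compute digits iteratively via d_i = x_i mod 19, x_{i+1} = (x_i − d_i)/19. The first 5 digits are (1, 2, 5, 12, 10).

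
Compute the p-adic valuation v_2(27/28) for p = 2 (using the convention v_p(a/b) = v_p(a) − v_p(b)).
v_2(27/28) = -2

Factor powers of 2 from the numerator and denominator of the reduced fraction: 27 = 2^0 · 27 and 28 = 2^2 · 7. Apply v_p(a/b) = v_p(a) − v_p(b): v_2(27/28) = 0 − 2 = -2.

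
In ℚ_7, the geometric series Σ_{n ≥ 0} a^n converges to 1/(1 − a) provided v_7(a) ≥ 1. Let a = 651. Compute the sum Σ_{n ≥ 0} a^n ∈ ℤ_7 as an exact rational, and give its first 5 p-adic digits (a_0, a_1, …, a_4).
Σ a^n = 1/(1 − a) = -1/650;  first 5 digits = (1, 2, 3, 6, 6)

v_7(a) = 1 ≥ 1, so the series converges in ℤ_7 to 1/(1 − a) = 1/(1 − 651) = -1/650. Expand this rational in ℤ_7: compute digits iteratively via d_i = x_i mod 7, x_{i+1} = (x_i − d_i)/7. The first 5 digits are (1, 2, 3, 6, 6).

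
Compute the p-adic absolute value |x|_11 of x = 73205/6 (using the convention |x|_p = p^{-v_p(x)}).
|73205/6|_11 = 1/14641

Step 1 — compute v_11(x) by factoring powers of 11 out of the numerator and denominator: v_11(73205/6) = 4. Step 2 — apply |x|_p = p^{-v_p(x)} = 11^{-4} = 1/14641.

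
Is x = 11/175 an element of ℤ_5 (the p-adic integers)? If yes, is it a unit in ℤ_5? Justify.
x ∉ ℤ_5 (v_5(x) = -2 < 0)

ℤ_5 = {x ∈ ℚ_5 : v_5(x) ≥ 0} and ℤ_5^× = {x ∈ ℤ_5 : v_5(x) = 0}. Here v_5(11/175) = v_5(num) − v_5(den) = -2; compare against these criteria.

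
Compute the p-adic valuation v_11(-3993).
v_11(-3993) = 3

v_11(n) is the largest exponent k such that 11^k divides n. Factor out: -3993 = -11^3 · 3. (Sign doesn't affect v_p.) So v_11(-3993) = 3.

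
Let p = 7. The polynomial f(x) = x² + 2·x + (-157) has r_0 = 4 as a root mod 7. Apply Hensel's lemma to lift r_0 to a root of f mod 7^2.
r_1 = 32 (mod 49)

Hensel: r_{i+1} = r_i − f(r_i)·(f′(r_i))^{-1} mod 7^{i+2}, f′(x) = 2x + 2. Iterate:
  r_0 = 4 (mod 7)
  r_1 = 32 (mod 49)
Final: r = 32 satisfies f(r) ≡ 0 mod 7^2.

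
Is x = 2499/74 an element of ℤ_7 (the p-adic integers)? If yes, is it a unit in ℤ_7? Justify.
x ∈ ℤ_7 but not a unit; v_7(x) = 2 > 0

ℤ_7 = {x ∈ ℚ_7 : v_7(x) ≥ 0} and ℤ_7^× = {x ∈ ℤ_7 : v_7(x) = 0}. Here v_7(2499/74) = v_7(num) − v_7(den) = 2; compare against these criteria.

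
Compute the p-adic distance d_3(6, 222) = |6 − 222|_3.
d_3(6, 222) = 1/27

Step 1 — x − y = 6 − 222 = -216. Step 2 — v_3(-216) = 3 (factor: -216 = −(3^3 · 8); the sign does not affect v_p). Step 3 — |x − y|_3 = 3^{-3} = 1/27.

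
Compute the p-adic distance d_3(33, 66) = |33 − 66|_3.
d_3(33, 66) = 1/3

Step 1 — x − y = 33 − 66 = -33. Step 2 — v_3(-33) = 1 (factor: -33 = −(3^1 · 11); the sign does not affect v_p). Step 3 — |x − y|_3 = 3^{-1} = 1/3.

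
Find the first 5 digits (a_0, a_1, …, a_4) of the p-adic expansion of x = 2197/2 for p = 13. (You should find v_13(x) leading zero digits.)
(a_0, …, a_4) = (0, 0, 0, 7, 6)

v_13(2197/2) = 3, so a_0 = ... = a_2 = 0. Factor out: x = 13^3 · u with u = 1/2 a unit in ℤ_13. Expand u iteratively via a_{v+i} = u_i mod 13, u_{i+1} = (u_i − a_{v+i})/13:
  u_0 = 1/2;  a_3 = 7;  u_1 = (u_0 − 7)/13 = -1/2
  u_1 = -1/2;  a_4 = 6;  u_2 = (u_1 − 6)/13 = -1/2
Digits: (0, 0, 0, 7, 6).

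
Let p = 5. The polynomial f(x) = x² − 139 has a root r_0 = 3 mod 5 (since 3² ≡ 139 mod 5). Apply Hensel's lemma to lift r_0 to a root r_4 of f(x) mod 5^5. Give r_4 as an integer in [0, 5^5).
r_4 = 833 (mod 3125)

Hensel's recurrence: r_{i+1} = r_i − f(r_i)·(f′(r_i))^{-1} mod 5^{i+2}, with f′(x) = 2x. Iterate:
  r_0 = 3 (mod 5)
  r_1 = 8 (mod 25)
  r_2 = 83 (mod 125)
  r_3 = 208 (mod 625)
  r_4 = 833 (mod 3125)
Final: r_4 = 833, and one checks f(r_4) ≡ 0 mod 5^5.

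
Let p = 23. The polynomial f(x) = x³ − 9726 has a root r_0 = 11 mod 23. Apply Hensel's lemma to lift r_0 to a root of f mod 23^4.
r_3 = 88791 (mod 279841)

Hensel: r_{i+1} = r_i − f(r_i)/f′(r_i) mod 23^{i+2}, where f′(x) = 3x². Iterate:
  r_0 = 11 (mod 23)
  r_1 = 448 (mod 529)
  r_2 = 3622 (mod 12167)
  r_3 = 88791 (mod 279841)
Final: r = 88791 with f(r) ≡ 0 mod 23^4.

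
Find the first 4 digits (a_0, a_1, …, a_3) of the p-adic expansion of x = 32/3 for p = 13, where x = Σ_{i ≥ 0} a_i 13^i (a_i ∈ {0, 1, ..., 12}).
(a_0, …, a_3) = (2, 5, 4, 4)

v_13(32/3) = 0 (numerator and denominator both coprime to 13), so x ∈ ℤ_13^×. Compute digits iteratively via a_i = x_i mod 13, x_{i+1} = (x_i − a_i)/13, with x_0 = x:
  x_0 = 32/3;  a_0 = 2;  x_1 = (x_0 − 2)/13 = 2/3
  x_1 = 2/3;  a_1 = 5;  x_2 = (x_1 − 5)/13 = -1/3
  x_2 = -1/3;  a_2 = 4;  x_3 = (x_2 − 4)/13 = -1/3
  x_3 = -1/3;  a_3 = 4;  x_4 = (x_3 − 4)/13 = -1/3
Digits: (2, 5, 4, 4).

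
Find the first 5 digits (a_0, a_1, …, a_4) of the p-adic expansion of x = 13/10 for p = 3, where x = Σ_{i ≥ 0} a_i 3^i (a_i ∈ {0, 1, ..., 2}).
(a_0, …, a_4) = (1, 1, 0, 2, 2)

v_3(13/10) = 0 (numerator and denominator both coprime to 3), so x ∈ ℤ_3^×. Compute digits iteratively via a_i = x_i mod 3, x_{i+1} = (x_i − a_i)/3, with x_0 = x:
  x_0 = 13/10;  a_0 = 1;  x_1 = (x_0 − 1)/3 = 1/10
  x_1 = 1/10;  a_1 = 1;  x_2 = (x_1 − 1)/3 = -3/10
  x_2 = -3/10;  a_2 = 0;  x_3 = (x_2 − 0)/3 = -1/10
  x_3 = -1/10;  a_3 = 2;  x_4 = (x_3 − 2)/3 = -7/10
  x_4 = -7/10;  a_4 = 2;  x_5 = (x_4 − 2)/3 = -9/10
Digits: (1, 1, 0, 2, 2).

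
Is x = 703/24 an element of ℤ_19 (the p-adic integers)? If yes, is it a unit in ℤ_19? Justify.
x ∈ ℤ_19 but not a unit; v_19(x) = 1 > 0

ℤ_19 = {x ∈ ℚ_19 : v_19(x) ≥ 0} and ℤ_19^× = {x ∈ ℤ_19 : v_19(x) = 0}. Here v_19(703/24) = v_19(num) − v_19(den) = 1; compare against these criteria.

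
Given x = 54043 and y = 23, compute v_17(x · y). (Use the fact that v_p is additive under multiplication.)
v_17(1242989) = 3

v_p(x) = 3 (factor: 54043 = 17^3 · 11); v_p(y) = 0 (factor: 23 = 17^0 · 23). Additivity: v_p(xy) = v_p(x) + v_p(y) = 3 + 0 = 3. (Direct check: xy = 1242989 = 17^3 · (253).)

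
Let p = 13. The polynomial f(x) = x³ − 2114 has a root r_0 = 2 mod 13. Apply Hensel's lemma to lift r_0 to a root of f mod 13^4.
r_3 = 4825 (mod 28561)

Hensel: r_{i+1} = r_i − f(r_i)/f′(r_i) mod 13^{i+2}, where f′(x) = 3x². Iterate:
  r_0 = 2 (mod 13)
  r_1 = 93 (mod 169)
  r_2 = 431 (mod 2197)
  r_3 = 4825 (mod 28561)
Final: r = 4825 with f(r) ≡ 0 mod 13^4.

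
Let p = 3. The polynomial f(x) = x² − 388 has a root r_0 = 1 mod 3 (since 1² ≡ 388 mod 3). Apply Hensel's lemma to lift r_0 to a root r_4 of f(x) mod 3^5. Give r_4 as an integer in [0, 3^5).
r_4 = 154 (mod 243)

Hensel's recurrence: r_{i+1} = r_i − f(r_i)·(f′(r_i))^{-1} mod 3^{i+2}, with f′(x) = 2x. Iterate:
  r_0 = 1 (mod 3)
  r_1 = 1 (mod 9)
  r_2 = 19 (mod 27)
  r_3 = 73 (mod 81)
  r_4 = 154 (mod 243)
Final: r_4 = 154, and one checks f(r_4) ≡ 0 mod 3^5.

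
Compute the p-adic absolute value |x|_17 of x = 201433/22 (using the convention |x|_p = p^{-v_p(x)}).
|201433/22|_17 = 1/4913

Step 1 — compute v_17(x) by factoring powers of 17 out of the numerator and denominator: v_17(201433/22) = 3. Step 2 — apply |x|_p = p^{-v_p(x)} = 17^{-3} = 1/4913.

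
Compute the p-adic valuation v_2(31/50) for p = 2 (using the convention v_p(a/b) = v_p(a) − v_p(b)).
v_2(31/50) = -1

Factor powers of 2 from the numerator and denominator of the reduced fraction: 31 = 2^0 · 31 and 50 = 2^1 · 25. Apply v_p(a/b) = v_p(a) − v_p(b): v_2(31/50) = 0 − 1 = -1.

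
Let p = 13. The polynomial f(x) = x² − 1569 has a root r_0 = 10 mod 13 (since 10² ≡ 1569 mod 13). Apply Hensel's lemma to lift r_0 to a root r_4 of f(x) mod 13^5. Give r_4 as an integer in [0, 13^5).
r_4 = 303937 (mod 371293)

Hensel's recurrence: r_{i+1} = r_i − f(r_i)·(f′(r_i))^{-1} mod 13^{i+2}, with f′(x) = 2x. Iterate:
  r_0 = 10 (mod 13)
  r_1 = 75 (mod 169)
  r_2 = 751 (mod 2197)
  r_3 = 18327 (mod 28561)
  r_4 = 303937 (mod 371293)
Final: r_4 = 303937, and one checks f(r_4) ≡ 0 mod 13^5.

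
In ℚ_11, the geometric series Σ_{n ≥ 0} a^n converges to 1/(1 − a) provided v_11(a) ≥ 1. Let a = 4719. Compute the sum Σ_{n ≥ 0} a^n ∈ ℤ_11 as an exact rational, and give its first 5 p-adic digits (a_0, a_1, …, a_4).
Σ a^n = 1/(1 − a) = -1/4718;  first 5 digits = (1, 0, 6, 3, 3)

v_11(a) = 2 ≥ 1, so the series converges in ℤ_11 to 1/(1 − a) = 1/(1 − 4719) = -1/4718. Expand this rational in ℤ_11: compute digits iteratively via d_i = x_i mod 11, x_{i+1} = (x_i − d_i)/11. The first 5 digits are (1, 0, 6, 3, 3).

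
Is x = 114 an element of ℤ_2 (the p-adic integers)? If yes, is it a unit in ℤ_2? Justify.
x ∈ ℤ_2 but not a unit; v_2(x) = 1 > 0

ℤ_2 = {x ∈ ℚ_2 : v_2(x) ≥ 0} and ℤ_2^× = {x ∈ ℤ_2 : v_2(x) = 0}. Here v_2(114) = v_2(num) − v_2(den) = 1; compare against these criteria.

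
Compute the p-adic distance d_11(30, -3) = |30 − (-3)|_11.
d_11(30, -3) = 1/11

Step 1 — x − y = 30 − (-3) = 33. Step 2 — v_11(33) = 1 (factor: 33 = (11^1 · 3); the sign does not affect v_p). Step 3 — |x − y|_11 = 11^{-1} = 1/11.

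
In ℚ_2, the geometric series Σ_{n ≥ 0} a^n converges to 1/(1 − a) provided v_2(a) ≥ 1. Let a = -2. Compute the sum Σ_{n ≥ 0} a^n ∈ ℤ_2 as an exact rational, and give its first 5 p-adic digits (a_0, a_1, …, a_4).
Σ a^n = 1/(1 − a) = 1/3;  first 5 digits = (1, 1, 0, 1, 0)

v_2(a) = 1 ≥ 1, so the series converges in ℤ_2 to 1/(1 − a) = 1/(1 − (-2)) = 1/3. Expand this rational in ℤ_2: compute digits iteratively via d_i = x_i mod 2, x_{i+1} = (x_i − d_i)/2. The first 5 digits are (1, 1, 0, 1, 0).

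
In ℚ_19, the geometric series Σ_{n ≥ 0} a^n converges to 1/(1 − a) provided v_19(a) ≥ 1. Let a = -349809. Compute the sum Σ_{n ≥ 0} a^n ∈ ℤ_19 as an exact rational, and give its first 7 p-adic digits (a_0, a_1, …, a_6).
Σ a^n = 1/(1 − a) = 1/349810;  first 7 digits = (1, 0, 0, 6, 16, 18, 16)

v_19(a) = 3 ≥ 1, so the series converges in ℤ_19 to 1/(1 − a) = 1/(1 − (-349809)) = 1/349810. Expand this rational in ℤ_19: compute digits iteratively via d_i = x_i mod 19, x_{i+1} = (x_i − d_i)/19. The first 7 digits are (1, 0, 0, 6, 16, 18, 16).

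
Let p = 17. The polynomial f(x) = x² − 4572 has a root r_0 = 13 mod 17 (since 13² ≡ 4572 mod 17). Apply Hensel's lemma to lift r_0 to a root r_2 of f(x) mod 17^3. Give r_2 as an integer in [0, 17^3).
r_2 = 4195 (mod 4913)

Hensel's recurrence: r_{i+1} = r_i − f(r_i)·(f′(r_i))^{-1} mod 17^{i+2}, with f′(x) = 2x. Iterate:
  r_0 = 13 (mod 17)
  r_1 = 149 (mod 289)
  r_2 = 4195 (mod 4913)
Final: r_2 = 4195, and one checks f(r_2) ≡ 0 mod 17^3.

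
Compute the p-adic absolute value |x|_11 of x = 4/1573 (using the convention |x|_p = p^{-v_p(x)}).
|4/1573|_11 = 121

Step 1 — compute v_11(x) by factoring powers of 11 out of the numerator and denominator: v_11(4/1573) = -2. Step 2 — apply |x|_p = p^{-v_p(x)} = 11^{2} = 121.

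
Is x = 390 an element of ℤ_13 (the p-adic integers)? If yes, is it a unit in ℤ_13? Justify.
x ∈ ℤ_13 but not a unit; v_13(x) = 1 > 0

ℤ_13 = {x ∈ ℚ_13 : v_13(x) ≥ 0} and ℤ_13^× = {x ∈ ℤ_13 : v_13(x) = 0}. Here v_13(390) = v_13(num) − v_13(den) = 1; compare against these criteria.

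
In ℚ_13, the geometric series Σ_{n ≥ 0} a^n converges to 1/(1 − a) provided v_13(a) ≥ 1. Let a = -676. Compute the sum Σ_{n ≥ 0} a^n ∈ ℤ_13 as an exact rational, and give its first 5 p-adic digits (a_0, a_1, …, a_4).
Σ a^n = 1/(1 − a) = 1/677;  first 5 digits = (1, 0, 9, 12, 2)

v_13(a) = 2 ≥ 1, so the series converges in ℤ_13 to 1/(1 − a) = 1/(1 − (-676)) = 1/677. Expand this rational in ℤ_13: compute digits iteratively via d_i = x_i mod 13, x_{i+1} = (x_i − d_i)/13. The first 5 digits are (1, 0, 9, 12, 2).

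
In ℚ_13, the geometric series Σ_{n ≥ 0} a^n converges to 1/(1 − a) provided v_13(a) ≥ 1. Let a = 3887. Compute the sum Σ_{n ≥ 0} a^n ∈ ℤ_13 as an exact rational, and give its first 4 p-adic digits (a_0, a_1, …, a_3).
Σ a^n = 1/(1 − a) = -1/3886;  first 4 digits = (1, 0, 10, 1)

v_13(a) = 2 ≥ 1, so the series converges in ℤ_13 to 1/(1 − a) = 1/(1 − 3887) = -1/3886. Expand this rational in ℤ_13: compute digits iteratively via d_i = x_i mod 13, x_{i+1} = (x_i − d_i)/13. The first 4 digits are (1, 0, 10, 1).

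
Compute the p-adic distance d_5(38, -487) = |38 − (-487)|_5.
d_5(38, -487) = 1/25

Step 1 — x − y = 38 − (-487) = 525. Step 2 — v_5(525) = 2 (factor: 525 = (5^2 · 21); the sign does not affect v_p). Step 3 — |x − y|_5 = 5^{-2} = 1/25.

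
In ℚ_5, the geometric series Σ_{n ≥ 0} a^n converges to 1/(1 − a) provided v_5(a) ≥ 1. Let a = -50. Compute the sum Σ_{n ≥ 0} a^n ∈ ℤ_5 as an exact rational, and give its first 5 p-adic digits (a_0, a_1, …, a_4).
Σ a^n = 1/(1 − a) = 1/51;  first 5 digits = (1, 0, 3, 4, 3)

v_5(a) = 2 ≥ 1, so the series converges in ℤ_5 to 1/(1 − a) = 1/(1 − (-50)) = 1/51. Expand this rational in ℤ_5: compute digits iteratively via d_i = x_i mod 5, x_{i+1} = (x_i − d_i)/5. The first 5 digits are (1, 0, 3, 4, 3).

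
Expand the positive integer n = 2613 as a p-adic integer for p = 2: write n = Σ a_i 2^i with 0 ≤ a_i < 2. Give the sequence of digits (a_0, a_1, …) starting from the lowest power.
(a_0, a_1, …) = (1, 0, 1, 0, 1, 1, 0, 0, 0, 1, 0, 1)

Repeated division by 2 gives the digits low-to-high: 2613 = 1 + 1·2^2 + 1·2^4 + 1·2^5 + 1·2^9 + 1·2^11. Digit sequence: (1, 0, 1, 0, 1, 1, 0, 0, 0, 1, 0, 1).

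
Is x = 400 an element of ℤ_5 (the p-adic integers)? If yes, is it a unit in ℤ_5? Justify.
x ∈ ℤ_5 but not a unit; v_5(x) = 2 > 0

ℤ_5 = {x ∈ ℚ_5 : v_5(x) ≥ 0} and ℤ_5^× = {x ∈ ℤ_5 : v_5(x) = 0}. Here v_5(400) = v_5(num) − v_5(den) = 2; compare against these criteria.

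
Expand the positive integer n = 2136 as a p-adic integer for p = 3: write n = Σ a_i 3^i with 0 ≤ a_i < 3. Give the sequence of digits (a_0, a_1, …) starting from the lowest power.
(a_0, a_1, …) = (0, 1, 0, 1, 2, 2, 2)

Repeated division by 3 gives the digits low-to-high: 2136 = 1·3^1 + 1·3^3 + 2·3^4 + 2·3^5 + 2·3^6. Digit sequence: (0, 1, 0, 1, 2, 2, 2).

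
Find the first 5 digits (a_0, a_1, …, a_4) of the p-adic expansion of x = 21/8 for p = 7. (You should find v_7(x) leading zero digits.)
(a_0, …, a_4) = (0, 3, 4, 2, 4)

v_7(21/8) = 1, so a_0 = ... = a_0 = 0. Factor out: x = 7^1 · u with u = 3/8 a unit in ℤ_7. Expand u iteratively via a_{v+i} = u_i mod 7, u_{i+1} = (u_i − a_{v+i})/7:
  u_0 = 3/8;  a_1 = 3;  u_1 = (u_0 − 3)/7 = -3/8
  u_1 = -3/8;  a_2 = 4;  u_2 = (u_1 − 4)/7 = -5/8
  u_2 = -5/8;  a_3 = 2;  u_3 = (u_2 − 2)/7 = -3/8
  u_3 = -3/8;  a_4 = 4;  u_4 = (u_3 − 4)/7 = -5/8
Digits: (0, 3, 4, 2, 4).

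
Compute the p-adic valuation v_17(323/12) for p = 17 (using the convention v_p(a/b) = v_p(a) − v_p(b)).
v_17(323/12) = 1

Factor powers of 17 from the numerator and denominator of the reduced fraction: 323 = 17^1 · 19 and 12 = 17^0 · 12. Apply v_p(a/b) = v_p(a) − v_p(b): v_17(323/12) = 1 − 0 = 1.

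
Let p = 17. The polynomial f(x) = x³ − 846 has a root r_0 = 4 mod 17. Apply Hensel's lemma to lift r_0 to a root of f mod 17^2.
r_1 = 225 (mod 289)

Hensel: r_{i+1} = r_i − f(r_i)/f′(r_i) mod 17^{i+2}, where f′(x) = 3x². Iterate:
  r_0 = 4 (mod 17)
  r_1 = 225 (mod 289)
Final: r = 225 with f(r) ≡ 0 mod 17^2.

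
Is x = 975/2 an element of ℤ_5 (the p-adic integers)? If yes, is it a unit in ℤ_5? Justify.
x ∈ ℤ_5 but not a unit; v_5(x) = 2 > 0

ℤ_5 = {x ∈ ℚ_5 : v_5(x) ≥ 0} and ℤ_5^× = {x ∈ ℤ_5 : v_5(x) = 0}. Here v_5(975/2) = v_5(num) − v_5(den) = 2; compare against these criteria.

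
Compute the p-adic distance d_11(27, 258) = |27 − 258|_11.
d_11(27, 258) = 1/11

Step 1 — x − y = 27 − 258 = -231. Step 2 — v_11(-231) = 1 (factor: -231 = −(11^1 · 21); the sign does not affect v_p). Step 3 — |x − y|_11 = 11^{-1} = 1/11.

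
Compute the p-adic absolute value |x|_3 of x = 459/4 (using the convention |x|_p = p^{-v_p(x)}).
|459/4|_3 = 1/27

Step 1 — compute v_3(x) by factoring powers of 3 out of the numerator and denominator: v_3(459/4) = 3. Step 2 — apply |x|_p = p^{-v_p(x)} = 3^{-3} = 1/27.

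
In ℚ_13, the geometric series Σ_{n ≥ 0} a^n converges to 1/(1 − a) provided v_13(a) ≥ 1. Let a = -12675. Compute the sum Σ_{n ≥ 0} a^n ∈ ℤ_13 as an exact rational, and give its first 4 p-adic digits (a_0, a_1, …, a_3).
Σ a^n = 1/(1 − a) = 1/12676;  first 4 digits = (1, 0, 3, 7)

v_13(a) = 2 ≥ 1, so the series converges in ℤ_13 to 1/(1 − a) = 1/(1 − (-12675)) = 1/12676. Expand this rational in ℤ_13: compute digits iteratively via d_i = x_i mod 13, x_{i+1} = (x_i − d_i)/13. The first 4 digits are (1, 0, 3, 7).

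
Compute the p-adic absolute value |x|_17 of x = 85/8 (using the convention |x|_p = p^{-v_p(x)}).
|85/8|_17 = 1/17

Step 1 — compute v_17(x) by factoring powers of 17 out of the numerator and denominator: v_17(85/8) = 1. Step 2 — apply |x|_p = p^{-v_p(x)} = 17^{-1} = 1/17.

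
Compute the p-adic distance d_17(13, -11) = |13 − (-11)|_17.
d_17(13, -11) = 1

Step 1 — x − y = 13 − (-11) = 24. Step 2 — v_17(24) = 0 (factor: 24 = (17^0 · 24); the sign does not affect v_p). Step 3 — |x − y|_17 = 17^{0} = 1.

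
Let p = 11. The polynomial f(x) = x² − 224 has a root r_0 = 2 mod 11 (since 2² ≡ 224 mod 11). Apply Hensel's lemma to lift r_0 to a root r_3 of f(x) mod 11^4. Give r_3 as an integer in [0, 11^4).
r_3 = 10947 (mod 14641)

Hensel's recurrence: r_{i+1} = r_i − f(r_i)·(f′(r_i))^{-1} mod 11^{i+2}, with f′(x) = 2x. Iterate:
  r_0 = 2 (mod 11)
  r_1 = 57 (mod 121)
  r_2 = 299 (mod 1331)
  r_3 = 10947 (mod 14641)
Final: r_3 = 10947, and one checks f(r_3) ≡ 0 mod 11^4.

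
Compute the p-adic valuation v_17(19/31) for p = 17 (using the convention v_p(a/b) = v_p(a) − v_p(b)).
v_17(19/31) = 0

Factor powers of 17 from the numerator and denominator of the reduced fraction: 19 = 17^0 · 19 and 31 = 17^0 · 31. Apply v_p(a/b) = v_p(a) − v_p(b): v_17(19/31) = 0 − 0 = 0.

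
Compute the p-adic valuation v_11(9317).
v_11(9317) = 3

v_11(n) is the largest exponent k such that 11^k divides n. Factor out: 9317 = 11^3 · 7. (Sign doesn't affect v_p.) So v_11(9317) = 3.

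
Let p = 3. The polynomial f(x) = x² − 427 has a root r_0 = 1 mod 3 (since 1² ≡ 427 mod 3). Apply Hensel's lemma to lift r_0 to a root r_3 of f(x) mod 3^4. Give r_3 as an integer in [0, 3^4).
r_3 = 34 (mod 81)

Hensel's recurrence: r_{i+1} = r_i − f(r_i)·(f′(r_i))^{-1} mod 3^{i+2}, with f′(x) = 2x. Iterate:
  r_0 = 1 (mod 3)
  r_1 = 7 (mod 9)
  r_2 = 7 (mod 27)
  r_3 = 34 (mod 81)
Final: r_3 = 34, and one checks f(r_3) ≡ 0 mod 3^4.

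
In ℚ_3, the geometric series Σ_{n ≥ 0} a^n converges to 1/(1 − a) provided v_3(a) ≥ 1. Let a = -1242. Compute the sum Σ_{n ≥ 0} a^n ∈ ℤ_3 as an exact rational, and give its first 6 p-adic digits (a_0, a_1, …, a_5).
Σ a^n = 1/(1 − a) = 1/1243;  first 6 digits = (1, 0, 0, 2, 2, 0)

v_3(a) = 3 ≥ 1, so the series converges in ℤ_3 to 1/(1 − a) = 1/(1 − (-1242)) = 1/1243. Expand this rational in ℤ_3: compute digits iteratively via d_i = x_i mod 3, x_{i+1} = (x_i − d_i)/3. The first 6 digits are (1, 0, 0, 2, 2, 0).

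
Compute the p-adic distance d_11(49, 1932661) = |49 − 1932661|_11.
d_11(49, 1932661) = 1/161051

Step 1 — x − y = 49 − 1932661 = -1932612. Step 2 — v_11(-1932612) = 5 (factor: -1932612 = −(11^5 · 12); the sign does not affect v_p). Step 3 — |x − y|_11 = 11^{-5} = 1/161051.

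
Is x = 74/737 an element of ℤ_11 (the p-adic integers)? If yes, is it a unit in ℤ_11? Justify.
x ∉ ℤ_11 (v_11(x) = -1 < 0)

ℤ_11 = {x ∈ ℚ_11 : v_11(x) ≥ 0} and ℤ_11^× = {x ∈ ℤ_11 : v_11(x) = 0}. Here v_11(74/737) = v_11(num) − v_11(den) = -1; compare against these criteria.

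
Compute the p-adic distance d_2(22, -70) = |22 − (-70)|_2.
d_2(22, -70) = 1/4

Step 1 — x − y = 22 − (-70) = 92. Step 2 — v_2(92) = 2 (factor: 92 = (2^2 · 23); the sign does not affect v_p). Step 3 — |x − y|_2 = 2^{-2} = 1/4.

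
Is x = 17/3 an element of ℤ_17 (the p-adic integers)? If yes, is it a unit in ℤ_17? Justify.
x ∈ ℤ_17 but not a unit; v_17(x) = 1 > 0

ℤ_17 = {x ∈ ℚ_17 : v_17(x) ≥ 0} and ℤ_17^× = {x ∈ ℤ_17 : v_17(x) = 0}. Here v_17(17/3) = v_17(num) − v_17(den) = 1; compare against these criteria.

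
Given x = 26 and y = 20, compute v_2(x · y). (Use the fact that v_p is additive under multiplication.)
v_2(520) = 3

v_p(x) = 1 (factor: 26 = 2^1 · 13); v_p(y) = 2 (factor: 20 = 2^2 · 5). Additivity: v_p(xy) = v_p(x) + v_p(y) = 1 + 2 = 3. (Direct check: xy = 520 = 2^3 · (65).)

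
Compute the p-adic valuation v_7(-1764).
v_7(-1764) = 2

v_7(n) is the largest exponent k such that 7^k divides n. Factor out: -1764 = -7^2 · 36. (Sign doesn't affect v_p.) So v_7(-1764) = 2.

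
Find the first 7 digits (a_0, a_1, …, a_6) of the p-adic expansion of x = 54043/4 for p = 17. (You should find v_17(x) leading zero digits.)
(a_0, …, a_6) = (0, 0, 0, 7, 4, 4, 4)

v_17(54043/4) = 3, so a_0 = ... = a_2 = 0. Factor out: x = 17^3 · u with u = 11/4 a unit in ℤ_17. Expand u iteratively via a_{v+i} = u_i mod 17, u_{i+1} = (u_i − a_{v+i})/17:
  u_0 = 11/4;  a_3 = 7;  u_1 = (u_0 − 7)/17 = -1/4
  u_1 = -1/4;  a_4 = 4;  u_2 = (u_1 − 4)/17 = -1/4
  u_2 = -1/4;  a_5 = 4;  u_3 = (u_2 − 4)/17 = -1/4
  u_3 = -1/4;  a_6 = 4;  u_4 = (u_3 − 4)/17 = -1/4
Digits: (0, 0, 0, 7, 4, 4, 4).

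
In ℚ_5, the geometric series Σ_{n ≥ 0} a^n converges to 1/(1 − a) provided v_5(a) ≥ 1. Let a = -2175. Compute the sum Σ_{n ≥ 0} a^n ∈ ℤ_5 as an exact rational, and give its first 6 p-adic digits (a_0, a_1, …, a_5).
Σ a^n = 1/(1 − a) = 1/2176;  first 6 digits = (1, 0, 3, 2, 0, 3)

v_5(a) = 2 ≥ 1, so the series converges in ℤ_5 to 1/(1 − a) = 1/(1 − (-2175)) = 1/2176. Expand this rational in ℤ_5: compute digits iteratively via d_i = x_i mod 5, x_{i+1} = (x_i − d_i)/5. The first 6 digits are (1, 0, 3, 2, 0, 3).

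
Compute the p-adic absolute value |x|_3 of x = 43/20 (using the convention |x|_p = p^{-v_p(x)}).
|43/20|_3 = 1

Step 1 — compute v_3(x) by factoring powers of 3 out of the numerator and denominator: v_3(43/20) = 0. Step 2 — apply |x|_p = p^{-v_p(x)} = 3^{0} = 1.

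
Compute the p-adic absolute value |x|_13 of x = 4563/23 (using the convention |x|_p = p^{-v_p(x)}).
|4563/23|_13 = 1/169

Step 1 — compute v_13(x) by factoring powers of 13 out of the numerator and denominator: v_13(4563/23) = 2. Step 2 — apply |x|_p = p^{-v_p(x)} = 13^{-2} = 1/169.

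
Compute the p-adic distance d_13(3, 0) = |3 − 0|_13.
d_13(3, 0) = 1

Step 1 — x − y = 3 − 0 = 3. Step 2 — v_13(3) = 0 (factor: 3 = (13^0 · 3); the sign does not affect v_p). Step 3 — |x − y|_13 = 13^{0} = 1.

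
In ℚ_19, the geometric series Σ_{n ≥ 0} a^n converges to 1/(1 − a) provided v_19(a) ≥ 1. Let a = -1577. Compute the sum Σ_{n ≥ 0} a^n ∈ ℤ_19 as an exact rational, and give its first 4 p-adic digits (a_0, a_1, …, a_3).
Σ a^n = 1/(1 − a) = 1/1578;  first 4 digits = (1, 12, 6, 0)

v_19(a) = 1 ≥ 1, so the series converges in ℤ_19 to 1/(1 − a) = 1/(1 − (-1577)) = 1/1578. Expand this rational in ℤ_19: compute digits iteratively via d_i = x_i mod 19, x_{i+1} = (x_i − d_i)/19. The first 4 digits are (1, 12, 6, 0).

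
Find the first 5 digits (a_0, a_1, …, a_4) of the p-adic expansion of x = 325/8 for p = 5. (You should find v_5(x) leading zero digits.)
(a_0, …, a_4) = (0, 0, 1, 2, 4)

v_5(325/8) = 2, so a_0 = ... = a_1 = 0. Factor out: x = 5^2 · u with u = 13/8 a unit in ℤ_5. Expand u iteratively via a_{v+i} = u_i mod 5, u_{i+1} = (u_i − a_{v+i})/5:
  u_0 = 13/8;  a_2 = 1;  u_1 = (u_0 − 1)/5 = 1/8
  u_1 = 1/8;  a_3 = 2;  u_2 = (u_1 − 2)/5 = -3/8
  u_2 = -3/8;  a_4 = 4;  u_3 = (u_2 − 4)/5 = -7/8
Digits: (0, 0, 1, 2, 4).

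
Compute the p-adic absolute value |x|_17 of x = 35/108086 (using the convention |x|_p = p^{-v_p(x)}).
|35/108086|_17 = 4913

Step 1 — compute v_17(x) by factoring powers of 17 out of the numerator and denominator: v_17(35/108086) = -3. Step 2 — apply |x|_p = p^{-v_p(x)} = 17^{3} = 4913.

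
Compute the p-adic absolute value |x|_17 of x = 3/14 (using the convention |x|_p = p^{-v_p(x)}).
|3/14|_17 = 1

Step 1 — compute v_17(x) by factoring powers of 17 out of the numerator and denominator: v_17(3/14) = 0. Step 2 — apply |x|_p = p^{-v_p(x)} = 17^{0} = 1.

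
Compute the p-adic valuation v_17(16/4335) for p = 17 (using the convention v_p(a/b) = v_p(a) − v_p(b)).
v_17(16/4335) = -2

Factor powers of 17 from the numerator and denominator of the reduced fraction: 16 = 17^0 · 16 and 4335 = 17^2 · 15. Apply v_p(a/b) = v_p(a) − v_p(b): v_17(16/4335) = 0 − 2 = -2.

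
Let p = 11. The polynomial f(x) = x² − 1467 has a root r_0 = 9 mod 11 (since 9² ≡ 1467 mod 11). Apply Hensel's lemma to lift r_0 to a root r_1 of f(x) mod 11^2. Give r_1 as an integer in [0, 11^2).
r_1 = 86 (mod 121)

Hensel's recurrence: r_{i+1} = r_i − f(r_i)·(f′(r_i))^{-1} mod 11^{i+2}, with f′(x) = 2x. Iterate:
  r_0 = 9 (mod 11)
  r_1 = 86 (mod 121)
Final: r_1 = 86, and one checks f(r_1) ≡ 0 mod 11^2.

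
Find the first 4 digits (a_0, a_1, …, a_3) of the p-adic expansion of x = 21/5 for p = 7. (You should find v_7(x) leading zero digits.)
(a_0, …, a_3) = (0, 2, 4, 5)

v_7(21/5) = 1, so a_0 = ... = a_0 = 0. Factor out: x = 7^1 · u with u = 3/5 a unit in ℤ_7. Expand u iteratively via a_{v+i} = u_i mod 7, u_{i+1} = (u_i − a_{v+i})/7:
  u_0 = 3/5;  a_1 = 2;  u_1 = (u_0 − 2)/7 = -1/5
  u_1 = -1/5;  a_2 = 4;  u_2 = (u_1 − 4)/7 = -3/5
  u_2 = -3/5;  a_3 = 5;  u_3 = (u_2 − 5)/7 = -4/5
Digits: (0, 2, 4, 5).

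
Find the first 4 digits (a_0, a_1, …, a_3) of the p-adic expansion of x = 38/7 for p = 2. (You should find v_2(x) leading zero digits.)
(a_0, …, a_3) = (0, 1, 0, 1)

v_2(38/7) = 1, so a_0 = ... = a_0 = 0. Factor out: x = 2^1 · u with u = 19/7 a unit in ℤ_2. Expand u iteratively via a_{v+i} = u_i mod 2, u_{i+1} = (u_i − a_{v+i})/2:
  u_0 = 19/7;  a_1 = 1;  u_1 = (u_0 − 1)/2 = 6/7
  u_1 = 6/7;  a_2 = 0;  u_2 = (u_1 − 0)/2 = 3/7
  u_2 = 3/7;  a_3 = 1;  u_3 = (u_2 − 1)/2 = -2/7
Digits: (0, 1, 0, 1).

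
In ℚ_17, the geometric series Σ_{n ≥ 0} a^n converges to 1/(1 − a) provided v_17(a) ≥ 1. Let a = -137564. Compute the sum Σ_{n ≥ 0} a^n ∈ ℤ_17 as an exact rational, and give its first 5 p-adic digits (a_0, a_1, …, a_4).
Σ a^n = 1/(1 − a) = 1/137565;  first 5 digits = (1, 0, 0, 6, 15)

v_17(a) = 3 ≥ 1, so the series converges in ℤ_17 to 1/(1 − a) = 1/(1 − (-137564)) = 1/137565. Expand this rational in ℤ_17: compute digits iteratively via d_i = x_i mod 17, x_{i+1} = (x_i − d_i)/17. The first 5 digits are (1, 0, 0, 6, 15).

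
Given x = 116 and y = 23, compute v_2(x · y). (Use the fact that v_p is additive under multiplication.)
v_2(2668) = 2

v_p(x) = 2 (factor: 116 = 2^2 · 29); v_p(y) = 0 (factor: 23 = 2^0 · 23). Additivity: v_p(xy) = v_p(x) + v_p(y) = 2 + 0 = 2. (Direct check: xy = 2668 = 2^2 · (667).)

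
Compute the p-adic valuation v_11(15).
v_11(15) = 0

v_11(n) is the largest exponent k such that 11^k divides n. Factor out: 15 = 11^0 · 15. (Sign doesn't affect v_p.) So v_11(15) = 0.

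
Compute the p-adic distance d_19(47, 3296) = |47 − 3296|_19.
d_19(47, 3296) = 1/361

Step 1 — x − y = 47 − 3296 = -3249. Step 2 — v_19(-3249) = 2 (factor: -3249 = −(19^2 · 9); the sign does not affect v_p). Step 3 — |x − y|_19 = 19^{-2} = 1/361.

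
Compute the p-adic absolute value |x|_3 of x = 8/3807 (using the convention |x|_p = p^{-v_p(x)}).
|8/3807|_3 = 81

Step 1 — compute v_3(x) by factoring powers of 3 out of the numerator and denominator: v_3(8/3807) = -4. Step 2 — apply |x|_p = p^{-v_p(x)} = 3^{4} = 81.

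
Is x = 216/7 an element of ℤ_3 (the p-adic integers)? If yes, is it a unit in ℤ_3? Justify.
x ∈ ℤ_3 but not a unit; v_3(x) = 3 > 0

ℤ_3 = {x ∈ ℚ_3 : v_3(x) ≥ 0} and ℤ_3^× = {x ∈ ℤ_3 : v_3(x) = 0}. Here v_3(216/7) = v_3(num) − v_3(den) = 3; compare against these criteria.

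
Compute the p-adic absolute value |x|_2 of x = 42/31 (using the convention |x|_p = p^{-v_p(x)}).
|42/31|_2 = 1/2

Step 1 — compute v_2(x) by factoring powers of 2 out of the numerator and denominator: v_2(42/31) = 1. Step 2 — apply |x|_p = p^{-v_p(x)} = 2^{-1} = 1/2.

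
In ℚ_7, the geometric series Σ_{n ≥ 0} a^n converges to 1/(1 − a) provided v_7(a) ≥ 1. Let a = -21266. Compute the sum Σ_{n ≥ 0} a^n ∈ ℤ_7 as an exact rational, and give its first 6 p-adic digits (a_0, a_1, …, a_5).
Σ a^n = 1/(1 − a) = 1/21267;  first 6 digits = (1, 0, 0, 1, 5, 5)

v_7(a) = 3 ≥ 1, so the series converges in ℤ_7 to 1/(1 − a) = 1/(1 − (-21266)) = 1/21267. Expand this rational in ℤ_7: compute digits iteratively via d_i = x_i mod 7, x_{i+1} = (x_i − d_i)/7. The first 6 digits are (1, 0, 0, 1, 5, 5).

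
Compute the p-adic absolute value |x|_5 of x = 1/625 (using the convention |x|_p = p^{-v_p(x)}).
|1/625|_5 = 625

Step 1 — compute v_5(x) by factoring powers of 5 out of the numerator and denominator: v_5(1/625) = -4. Step 2 — apply |x|_p = p^{-v_p(x)} = 5^{4} = 625.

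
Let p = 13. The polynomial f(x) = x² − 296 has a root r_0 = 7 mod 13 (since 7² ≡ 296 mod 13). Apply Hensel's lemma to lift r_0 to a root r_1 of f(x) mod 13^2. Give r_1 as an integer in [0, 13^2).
r_1 = 85 (mod 169)

Hensel's recurrence: r_{i+1} = r_i − f(r_i)·(f′(r_i))^{-1} mod 13^{i+2}, with f′(x) = 2x. Iterate:
  r_0 = 7 (mod 13)
  r_1 = 85 (mod 169)
Final: r_1 = 85, and one checks f(r_1) ≡ 0 mod 13^2.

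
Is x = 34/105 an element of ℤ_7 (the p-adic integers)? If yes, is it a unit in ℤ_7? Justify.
x ∉ ℤ_7 (v_7(x) = -1 < 0)

ℤ_7 = {x ∈ ℚ_7 : v_7(x) ≥ 0} and ℤ_7^× = {x ∈ ℤ_7 : v_7(x) = 0}. Here v_7(34/105) = v_7(num) − v_7(den) = -1; compare against these criteria.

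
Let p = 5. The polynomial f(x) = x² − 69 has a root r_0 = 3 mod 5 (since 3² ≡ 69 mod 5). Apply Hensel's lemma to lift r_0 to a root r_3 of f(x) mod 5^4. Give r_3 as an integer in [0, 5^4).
r_3 = 538 (mod 625)

Hensel's recurrence: r_{i+1} = r_i − f(r_i)·(f′(r_i))^{-1} mod 5^{i+2}, with f′(x) = 2x. Iterate:
  r_0 = 3 (mod 5)
  r_1 = 13 (mod 25)
  r_2 = 38 (mod 125)
  r_3 = 538 (mod 625)
Final: r_3 = 538, and one checks f(r_3) ≡ 0 mod 5^4.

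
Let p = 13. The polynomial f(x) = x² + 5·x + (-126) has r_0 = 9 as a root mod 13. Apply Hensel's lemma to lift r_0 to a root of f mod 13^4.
r_3 = 9 (mod 28561)

Hensel: r_{i+1} = r_i − f(r_i)·(f′(r_i))^{-1} mod 13^{i+2}, f′(x) = 2x + 5. Iterate:
  r_0 = 9 (mod 13)
  r_1 = 9 (mod 169)
  r_2 = 9 (mod 2197)
  r_3 = 9 (mod 28561)
Final: r = 9 satisfies f(r) ≡ 0 mod 13^4.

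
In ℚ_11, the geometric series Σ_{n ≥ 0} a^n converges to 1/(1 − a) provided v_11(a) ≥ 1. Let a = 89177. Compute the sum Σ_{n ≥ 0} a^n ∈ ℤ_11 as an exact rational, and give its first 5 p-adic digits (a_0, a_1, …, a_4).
Σ a^n = 1/(1 − a) = -1/89176;  first 5 digits = (1, 0, 0, 1, 6)

v_11(a) = 3 ≥ 1, so the series converges in ℤ_11 to 1/(1 − a) = 1/(1 − 89177) = -1/89176. Expand this rational in ℤ_11: compute digits iteratively via d_i = x_i mod 11, x_{i+1} = (x_i − d_i)/11. The first 5 digits are (1, 0, 0, 1, 6).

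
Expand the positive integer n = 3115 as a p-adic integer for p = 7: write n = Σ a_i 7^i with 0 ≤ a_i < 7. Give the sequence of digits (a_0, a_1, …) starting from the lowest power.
(a_0, a_1, …) = (0, 4, 0, 2, 1)

Repeated division by 7 gives the digits low-to-high: 3115 = 4·7^1 + 2·7^3 + 1·7^4. Digit sequence: (0, 4, 0, 2, 1).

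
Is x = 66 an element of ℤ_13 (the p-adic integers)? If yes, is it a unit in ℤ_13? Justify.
x ∈ ℤ_13^× (unit); v_13(x) = 0

ℤ_13 = {x ∈ ℚ_13 : v_13(x) ≥ 0} and ℤ_13^× = {x ∈ ℤ_13 : v_13(x) = 0}. Here v_13(66) = v_13(num) − v_13(den) = 0; compare against these criteria.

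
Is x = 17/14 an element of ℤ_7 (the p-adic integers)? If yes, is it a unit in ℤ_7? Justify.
x ∉ ℤ_7 (v_7(x) = -1 < 0)

ℤ_7 = {x ∈ ℚ_7 : v_7(x) ≥ 0} and ℤ_7^× = {x ∈ ℤ_7 : v_7(x) = 0}. Here v_7(17/14) = v_7(num) − v_7(den) = -1; compare against these criteria.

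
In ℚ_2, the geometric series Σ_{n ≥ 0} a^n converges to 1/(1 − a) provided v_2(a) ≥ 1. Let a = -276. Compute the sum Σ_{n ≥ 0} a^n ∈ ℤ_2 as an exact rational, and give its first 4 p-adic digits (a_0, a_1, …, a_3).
Σ a^n = 1/(1 − a) = 1/277;  first 4 digits = (1, 0, 1, 1)

v_2(a) = 2 ≥ 1, so the series converges in ℤ_2 to 1/(1 − a) = 1/(1 − (-276)) = 1/277. Expand this rational in ℤ_2: compute digits iteratively via d_i = x_i mod 2, x_{i+1} = (x_i − d_i)/2. The first 4 digits are (1, 0, 1, 1).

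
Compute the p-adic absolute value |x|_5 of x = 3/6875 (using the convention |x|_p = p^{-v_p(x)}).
|3/6875|_5 = 625

Step 1 — compute v_5(x) by factoring powers of 5 out of the numerator and denominator: v_5(3/6875) = -4. Step 2 — apply |x|_p = p^{-v_p(x)} = 5^{4} = 625.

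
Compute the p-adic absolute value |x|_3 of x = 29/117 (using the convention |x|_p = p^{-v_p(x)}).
|29/117|_3 = 9

Step 1 — compute v_3(x) by factoring powers of 3 out of the numerator and denominator: v_3(29/117) = -2. Step 2 — apply |x|_p = p^{-v_p(x)} = 3^{2} = 9.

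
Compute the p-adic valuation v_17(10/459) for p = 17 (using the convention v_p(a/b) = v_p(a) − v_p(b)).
v_17(10/459) = -1

Factor powers of 17 from the numerator and denominator of the reduced fraction: 10 = 17^0 · 10 and 459 = 17^1 · 27. Apply v_p(a/b) = v_p(a) − v_p(b): v_17(10/459) = 0 − 1 = -1.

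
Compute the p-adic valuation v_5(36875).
v_5(36875) = 4

v_5(n) is the largest exponent k such that 5^k divides n. Factor out: 36875 = 5^4 · 59. (Sign doesn't affect v_p.) So v_5(36875) = 4.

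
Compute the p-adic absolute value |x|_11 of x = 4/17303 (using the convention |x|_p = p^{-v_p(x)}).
|4/17303|_11 = 1331

Step 1 — compute v_11(x) by factoring powers of 11 out of the numerator and denominator: v_11(4/17303) = -3. Step 2 — apply |x|_p = p^{-v_p(x)} = 11^{3} = 1331.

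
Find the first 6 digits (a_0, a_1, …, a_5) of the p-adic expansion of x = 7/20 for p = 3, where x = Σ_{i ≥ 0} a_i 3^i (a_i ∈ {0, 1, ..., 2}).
(a_0, …, a_5) = (2, 2, 2, 1, 1, 2)

v_3(7/20) = 0 (numerator and denominator both coprime to 3), so x ∈ ℤ_3^×. Compute digits iteratively via a_i = x_i mod 3, x_{i+1} = (x_i − a_i)/3, with x_0 = x:
  x_0 = 7/20;  a_0 = 2;  x_1 = (x_0 − 2)/3 = -11/20
  x_1 = -11/20;  a_1 = 2;  x_2 = (x_1 − 2)/3 = -17/20
  x_2 = -17/20;  a_2 = 2;  x_3 = (x_2 − 2)/3 = -19/20
  x_3 = -19/20;  a_3 = 1;  x_4 = (x_3 − 1)/3 = -13/20
  x_4 = -13/20;  a_4 = 1;  x_5 = (x_4 − 1)/3 = -11/20
  x_5 = -11/20;  a_5 = 2;  x_6 = (x_5 − 2)/3 = -17/20
Digits: (2, 2, 2, 1, 1, 2).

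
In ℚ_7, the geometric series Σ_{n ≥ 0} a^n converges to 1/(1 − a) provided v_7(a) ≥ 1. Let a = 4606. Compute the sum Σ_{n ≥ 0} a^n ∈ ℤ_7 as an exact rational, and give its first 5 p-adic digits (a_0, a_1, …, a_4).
Σ a^n = 1/(1 − a) = -1/4605;  first 5 digits = (1, 0, 3, 6, 3)

v_7(a) = 2 ≥ 1, so the series converges in ℤ_7 to 1/(1 − a) = 1/(1 − 4606) = -1/4605. Expand this rational in ℤ_7: compute digits iteratively via d_i = x_i mod 7, x_{i+1} = (x_i − d_i)/7. The first 5 digits are (1, 0, 3, 6, 3).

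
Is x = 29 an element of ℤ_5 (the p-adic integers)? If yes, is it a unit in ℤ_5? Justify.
x ∈ ℤ_5^× (unit); v_5(x) = 0

ℤ_5 = {x ∈ ℚ_5 : v_5(x) ≥ 0} and ℤ_5^× = {x ∈ ℤ_5 : v_5(x) = 0}. Here v_5(29) = v_5(num) − v_5(den) = 0; compare against these criteria.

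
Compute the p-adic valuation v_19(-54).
v_19(-54) = 0

v_19(n) is the largest exponent k such that 19^k divides n. Factor out: -54 = -19^0 · 54. (Sign doesn't affect v_p.) So v_19(-54) = 0.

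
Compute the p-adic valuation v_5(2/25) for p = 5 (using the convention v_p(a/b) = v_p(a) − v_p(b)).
v_5(2/25) = -2

Factor powers of 5 from the numerator and denominator of the reduced fraction: 2 = 5^0 · 2 and 25 = 5^2 · 1. Apply v_p(a/b) = v_p(a) − v_p(b): v_5(2/25) = 0 − 2 = -2.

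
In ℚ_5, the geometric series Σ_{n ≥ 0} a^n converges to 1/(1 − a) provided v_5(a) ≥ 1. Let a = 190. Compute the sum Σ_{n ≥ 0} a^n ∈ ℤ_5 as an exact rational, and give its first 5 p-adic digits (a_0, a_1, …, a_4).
Σ a^n = 1/(1 − a) = -1/189;  first 5 digits = (1, 3, 1, 2, 3)

v_5(a) = 1 ≥ 1, so the series converges in ℤ_5 to 1/(1 − a) = 1/(1 − 190) = -1/189. Expand this rational in ℤ_5: compute digits iteratively via d_i = x_i mod 5, x_{i+1} = (x_i − d_i)/5. The first 5 digits are (1, 3, 1, 2, 3).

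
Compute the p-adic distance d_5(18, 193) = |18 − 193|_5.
d_5(18, 193) = 1/25

Step 1 — x − y = 18 − 193 = -175. Step 2 — v_5(-175) = 2 (factor: -175 = −(5^2 · 7); the sign does not affect v_p). Step 3 — |x − y|_5 = 5^{-2} = 1/25.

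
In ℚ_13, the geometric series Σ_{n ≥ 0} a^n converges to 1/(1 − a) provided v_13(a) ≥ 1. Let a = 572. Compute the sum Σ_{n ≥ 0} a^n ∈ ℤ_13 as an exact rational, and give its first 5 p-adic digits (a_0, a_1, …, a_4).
Σ a^n = 1/(1 − a) = -1/571;  first 5 digits = (1, 5, 2, 1, 0)

v_13(a) = 1 ≥ 1, so the series converges in ℤ_13 to 1/(1 − a) = 1/(1 − 572) = -1/571. Expand this rational in ℤ_13: compute digits iteratively via d_i = x_i mod 13, x_{i+1} = (x_i − d_i)/13. The first 5 digits are (1, 5, 2, 1, 0).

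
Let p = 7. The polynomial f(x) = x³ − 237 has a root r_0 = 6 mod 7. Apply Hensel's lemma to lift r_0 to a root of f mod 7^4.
r_3 = 1875 (mod 2401)

Hensel: r_{i+1} = r_i − f(r_i)/f′(r_i) mod 7^{i+2}, where f′(x) = 3x². Iterate:
  r_0 = 6 (mod 7)
  r_1 = 13 (mod 49)
  r_2 = 160 (mod 343)
  r_3 = 1875 (mod 2401)
Final: r = 1875 with f(r) ≡ 0 mod 7^4.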